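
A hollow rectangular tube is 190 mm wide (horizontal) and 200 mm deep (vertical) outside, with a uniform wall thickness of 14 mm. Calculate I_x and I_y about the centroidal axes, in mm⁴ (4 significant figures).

Treat the section as a set of non-overlapping primitives; coordinates are from the bounding-box lower-left.
Outer rectangle: 190 × 200, A = 38 000 mm², y = 100 mm, Ī = 126 666 667 mm⁴.
Inner void (subtracted): 162 × 172, A = 27 864 mm², y = 100 mm, Ī = 68 694 048 mm⁴.
By symmetry the centroid is at mid-height, ȳ = 100 mm.
All pieces are centred on the centroidal x-axis, so I = ΣĪ (holes subtracted) = 57 972 619 mm⁴.
Repeating about the centroidal y-axis gives I_y = 53 378 099 mm⁴.

I_x ≈ 5.797 × 10⁷ mm⁴, I_y ≈ 5.338 × 10⁷ mm⁴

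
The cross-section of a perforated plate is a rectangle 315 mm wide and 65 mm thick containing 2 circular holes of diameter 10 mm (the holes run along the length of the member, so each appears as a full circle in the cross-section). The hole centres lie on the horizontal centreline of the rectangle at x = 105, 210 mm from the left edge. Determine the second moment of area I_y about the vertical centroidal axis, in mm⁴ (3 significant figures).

I_y ≈ 1.69 × 10⁸ mm⁴

Decompose the section into non-overlapping parts with the origin at the bottom-left of its bounding rectangle.
Plate: 315 × 65, A = 20 475 mm², x = 157.5 mm, Ī = 169 302 656 mm⁴.
Hole 1 (subtracted): ⌀10, A = 78.54 mm², x = 105 mm, Ī = 490.87 mm⁴.
Hole 2 (subtracted): ⌀10, A = 78.54 mm², x = 210 mm, Ī = 490.87 mm⁴.
By symmetry the centroid is at mid-width, x̄ = 157.5 mm.
Transfer each piece to the vertical centroidal axis using Ī + A·d² with d = x − 157.5:
  plate: d = 0 mm → contributes +169 302 656 mm⁴
  hole 1: d = -52.5 mm → contributes −216 966 mm⁴
  hole 2: d = 52.5 mm → contributes −216 966 mm⁴
Total I = 168 868 724 mm⁴.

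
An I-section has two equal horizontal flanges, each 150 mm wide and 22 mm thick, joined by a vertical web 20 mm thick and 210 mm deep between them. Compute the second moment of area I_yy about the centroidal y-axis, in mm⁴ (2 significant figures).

Treat the section as a set of non-overlapping primitives; coordinates are from the bounding-box lower-left.
Bottom flange: 150 × 22, A = 3 300 mm², x = 75 mm, Ī = 6 187 500 mm⁴.
Web: 20 × 210, A = 4 200 mm², x = 75 mm, Ī = 140 000 mm⁴.
Top flange: 150 × 22, A = 3 300 mm², x = 75 mm, Ī = 6 187 500 mm⁴.
By symmetry the centroid is at mid-width, x̄ = 75 mm.
All pieces are centred on the centroidal y-axis, so I = ΣĪ = 12 515 000 mm⁴.

I_yy ≈ 1.3 × 10⁷ mm⁴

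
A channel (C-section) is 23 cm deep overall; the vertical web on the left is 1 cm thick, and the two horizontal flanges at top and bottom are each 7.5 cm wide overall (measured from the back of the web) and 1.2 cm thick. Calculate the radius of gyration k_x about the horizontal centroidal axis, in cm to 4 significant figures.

Decompose the section into non-overlapping parts with the origin at the bottom-left of its bounding rectangle.
Web: 1 × 23, A = 23 cm², y = 11.5 cm, Ī = 1013.92 cm⁴.
Top flange (beyond web): 6.5 × 1.2, A = 7.8 cm², y = 22.4 cm, Ī = 0.936 cm⁴.
Bottom flange (beyond web): 6.5 × 1.2, A = 7.8 cm², y = 0.6 cm, Ī = 0.936 cm⁴.
By symmetry the centroid is at mid-height, ȳ = 11.5 cm.
Transfer each piece to the horizontal centroidal axis using Ī + A·d² with d = y − 11.5:
  web: d = 0 cm → contributes +1013.92 cm⁴
  top flange (beyond web): d = 10.9 cm → contributes +927.654 cm⁴
  bottom flange (beyond web): d = -10.9 cm → contributes +927.654 cm⁴
Total I = 2869.22 cm⁴.
Radius of gyration: k = √(I/A) = √(2869.22 / 38.6) = 8.62162 cm.

k_x ≈ 8.622 cm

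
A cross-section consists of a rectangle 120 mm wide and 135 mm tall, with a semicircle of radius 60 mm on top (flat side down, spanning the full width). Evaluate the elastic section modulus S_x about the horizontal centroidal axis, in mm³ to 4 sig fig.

Decompose the section into non-overlapping parts with the origin at the bottom-left of its bounding rectangle.
Rectangular body: 120 × 135, A = 16 200 mm², y = 67.5 mm, Ī = 24 603 750 mm⁴.
Semicircular cap: semicircle r = 60, A = 5654.87 mm², y = 160.465 mm, Ī = 1 422 450 mm⁴.
Centroid: ȳ = ΣA·y / ΣA = 91.5543 mm.
Transfer each piece to the horizontal centroidal axis using Ī + A·d² with d = y − 91.5543:
  rectangular body: d = -24.0543 mm → contributes +33 977 221 mm⁴
  semicircular cap: d = 68.9105 mm → contributes +28 275 466 mm⁴
Total I = 62 252 687 mm⁴.
Extreme fibre distance c = 103.446 mm; S = I/c = 601 791 mm³.

S_x ≈ 6.018 × 10⁵ mm³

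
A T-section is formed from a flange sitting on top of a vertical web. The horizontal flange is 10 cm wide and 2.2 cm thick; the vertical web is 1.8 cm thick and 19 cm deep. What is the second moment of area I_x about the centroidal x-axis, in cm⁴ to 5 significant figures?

Treat the section as a set of non-overlapping primitives; coordinates are from the bounding-box lower-left.
Flange: 10 × 2.2, A = 22 cm², y = 20.1 cm, Ī = 8.873333 cm⁴.
Web: 1.8 × 19, A = 34.2 cm², y = 9.5 cm, Ī = 1028.85 cm⁴.
Centroid: ȳ = ΣA·y / ΣA = 13.64947 cm.
Transfer each piece to the centroidal x-axis using Ī + A·d² with d = y − 13.64947:
  flange: d = 6.450534 cm → contributes +924.2798 cm⁴
  web: d = -4.149466 cm → contributes +1617.708 cm⁴
Total I = 2541.988 cm⁴.

I_x ≈ 2542.0 cm⁴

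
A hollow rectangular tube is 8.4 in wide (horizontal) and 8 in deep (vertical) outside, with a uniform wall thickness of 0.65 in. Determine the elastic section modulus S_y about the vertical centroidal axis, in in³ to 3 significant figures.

S_y ≈ 46.5 in³

Split into non-overlapping primitives; take the origin at the lower-left of the bounding box.
Outer rectangle: 8.4 × 8, A = 67.2 in², x = 4.2 in, Ī = 395.14 in⁴.
Inner void (subtracted): 7.1 × 6.7, A = 47.57 in², x = 4.2 in, Ī = 199.83 in⁴.
By symmetry the centroid is at mid-width, x̄ = 4.2 in.
All pieces are centred on the vertical centroidal axis, so I = ΣĪ (holes subtracted) = 195.3 in⁴.
Extreme fibre distance c = 4.2 in; S = I/c = 46.501 in³.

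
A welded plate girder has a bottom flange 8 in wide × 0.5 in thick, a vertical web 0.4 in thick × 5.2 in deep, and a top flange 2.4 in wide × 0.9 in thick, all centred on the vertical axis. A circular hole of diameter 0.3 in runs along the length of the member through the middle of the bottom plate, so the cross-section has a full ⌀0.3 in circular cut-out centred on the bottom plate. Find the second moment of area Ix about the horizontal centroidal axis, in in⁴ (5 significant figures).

Ix ≈ 54.323 in⁴

Treat the section as a set of non-overlapping primitives; coordinates are from the bounding-box lower-left.
Bottom plate: 8 × 0.5, A = 4 in², y = 0.25 in, Ī = 0.08333333 in⁴.
Web plate: 0.4 × 5.2, A = 2.08 in², y = 3.1 in, Ī = 4.686933 in⁴.
Top plate: 2.4 × 0.9, A = 2.16 in², y = 6.15 in, Ī = 0.1458 in⁴.
Hole (subtracted): ⌀0.3, A = 0.07068583 in², y = 0.25 in, Ī = 0.0003976078 in⁴.
Centroid: ȳ = ΣA·y / ΣA = 2.535626 in.
Transfer each piece to the horizontal centroidal axis using Ī + A·d² with d = y − 2.535626:
  bottom plate: d = -2.285626 in → contributes +20.97969 in⁴
  web plate: d = 0.5643736 in → contributes +5.34945 in⁴
  top plate: d = 3.614374 in → contributes +28.36338 in⁴
  hole: d = -2.285626 in → contributes −0.3696666 in⁴
Total I = 54.32285 in⁴.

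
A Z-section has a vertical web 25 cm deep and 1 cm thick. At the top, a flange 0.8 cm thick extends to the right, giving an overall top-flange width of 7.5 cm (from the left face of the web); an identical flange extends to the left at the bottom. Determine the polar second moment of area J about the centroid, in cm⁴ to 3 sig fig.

Break the section into simple shapes (no overlaps), measuring from the bottom-left corner of the bounding box.
Web: 1 × 25, A = 25 cm², y = 12.5 cm, Ī = 1302.1 cm⁴.
Top flange (beyond web): 6.5 × 0.8, A = 5.2 cm², y = 24.6 cm, Ī = 0.27733 cm⁴.
Bottom flange (beyond web): 6.5 × 0.8, A = 5.2 cm², y = 0.4 cm, Ī = 0.27733 cm⁴.
Centroid: ȳ = ΣA·y / ΣA = 12.5 cm.
Transfer each piece to the centroidal x-axis using Ī + A·d² with d = y − 12.5:
  web: d = 0 cm → contributes +1302.1 cm⁴
  top flange (beyond web): d = 12.1 cm → contributes +761.61 cm⁴
  bottom flange (beyond web): d = -12.1 cm → contributes +761.61 cm⁴
Total I = 2825.3 cm⁴.
For the y-axis: x̄ = 7 cm.
Repeating about the centroidal y-axis gives I_y = 184.95 cm⁴.
Polar second moment: J = I_x + I_y = 3010.3 cm⁴.

J ≈ 3010 cm⁴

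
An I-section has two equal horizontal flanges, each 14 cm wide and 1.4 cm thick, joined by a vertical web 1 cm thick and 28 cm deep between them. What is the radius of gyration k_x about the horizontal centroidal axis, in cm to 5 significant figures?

Treat the section as a set of non-overlapping primitives; coordinates are from the bounding-box lower-left.
Bottom flange: 14 × 1.4, A = 19.6 cm², y = 0.7 cm, Ī = 3.201333 cm⁴.
Web: 1 × 28, A = 28 cm², y = 15.4 cm, Ī = 1829.333 cm⁴.
Top flange: 14 × 1.4, A = 19.6 cm², y = 30.1 cm, Ī = 3.201333 cm⁴.
By symmetry the centroid is at mid-height, ȳ = 15.4 cm.
Transfer each piece to the horizontal centroidal axis using Ī + A·d² with d = y − 15.4:
  bottom flange: d = -14.7 cm → contributes +4238.565 cm⁴
  web: d = 0 cm → contributes +1829.333 cm⁴
  top flange: d = 14.7 cm → contributes +4238.565 cm⁴
Total I = 10306.46 cm⁴.
Radius of gyration: k = √(I/A) = √(10306.46 / 67.2) = 12.38426 cm.

k_x ≈ 12.384 cm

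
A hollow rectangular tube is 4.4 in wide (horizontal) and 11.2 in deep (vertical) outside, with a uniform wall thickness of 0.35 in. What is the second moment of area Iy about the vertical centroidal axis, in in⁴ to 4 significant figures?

Iy ≈ 35.18 in⁴

Break the section into simple shapes (no overlaps), measuring from the bottom-left corner of the bounding box.
Outer rectangle: 4.4 × 11.2, A = 49.28 in², x = 2.2 in, Ī = 79.5051 in⁴.
Inner void (subtracted): 3.7 × 10.5, A = 38.85 in², x = 2.2 in, Ī = 44.3214 in⁴.
By symmetry the centroid is at mid-width, x̄ = 2.2 in.
All pieces are centred on the vertical centroidal axis, so I = ΣĪ (holes subtracted) = 35.1837 in⁴.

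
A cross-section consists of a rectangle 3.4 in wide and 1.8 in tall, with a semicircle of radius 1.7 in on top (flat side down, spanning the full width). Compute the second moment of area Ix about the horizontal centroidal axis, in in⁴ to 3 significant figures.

Treat the section as a set of non-overlapping primitives; coordinates are from the bounding-box lower-left.
Rectangular body: 3.4 × 1.8, A = 6.12 in², y = 0.9 in, Ī = 1.6524 in⁴.
Semicircular cap: semicircle r = 1.7, A = 4.5396 in², y = 2.5215 in, Ī = 0.9167 in⁴.
Centroid: ȳ = ΣA·y / ΣA = 1.5905 in.
Transfer each piece to the horizontal centroidal axis using Ī + A·d² with d = y − 1.5905:
  rectangular body: d = -0.69055 in → contributes +4.5708 in⁴
  semicircular cap: d = 0.93095 in → contributes +4.8511 in⁴
Total I = 9.4218 in⁴.

Ix ≈ 9.42 in⁴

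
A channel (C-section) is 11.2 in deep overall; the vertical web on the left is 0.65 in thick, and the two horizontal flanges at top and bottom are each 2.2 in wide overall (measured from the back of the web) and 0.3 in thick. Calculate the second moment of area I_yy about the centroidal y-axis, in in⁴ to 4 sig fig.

I_yy ≈ 1.440 in⁴

Break the section into simple shapes (no overlaps), measuring from the bottom-left corner of the bounding box.
Web: 0.65 × 11.2, A = 7.28 in², x = 0.325 in, Ī = 0.256317 in⁴.
Top flange (beyond web): 1.55 × 0.3, A = 0.465 in², x = 1.425 in, Ī = 0.0930969 in⁴.
Bottom flange (beyond web): 1.55 × 0.3, A = 0.465 in², x = 1.425 in, Ī = 0.0930969 in⁴.
Centroid: x̄ = ΣA·x / ΣA = 0.449604 in.
Transfer each piece to the centroidal y-axis using Ī + A·d² with d = x − 0.449604:
  web: d = -0.124604 in → contributes +0.369347 in⁴
  top flange (beyond web): d = 0.975396 in → contributes +0.535497 in⁴
  bottom flange (beyond web): d = 0.975396 in → contributes +0.535497 in⁴
Total I = 1.44034 in⁴.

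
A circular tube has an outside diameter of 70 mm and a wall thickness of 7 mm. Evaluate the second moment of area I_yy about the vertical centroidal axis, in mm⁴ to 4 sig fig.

Break the section into simple shapes (no overlaps), measuring from the bottom-left corner of the bounding box.
Outer circle: ⌀70, A = 3848.45 mm², x = 35 mm, Ī = 1 178 588 mm⁴.
Bore (subtracted): ⌀56, A = 2463.01 mm², x = 35 mm, Ī = 482 750 mm⁴.
By symmetry the centroid is at mid-width, x̄ = 35 mm.
All pieces are centred on the vertical centroidal axis, so I = ΣĪ (holes subtracted) = 695 838 mm⁴.

I_yy ≈ 6.958 × 10⁵ mm⁴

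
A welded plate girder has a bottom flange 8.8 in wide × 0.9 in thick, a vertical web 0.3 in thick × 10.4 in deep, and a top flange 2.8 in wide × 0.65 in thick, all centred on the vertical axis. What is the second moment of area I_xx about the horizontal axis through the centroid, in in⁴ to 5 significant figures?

Decompose the section into non-overlapping parts with the origin at the bottom-left of its bounding rectangle.
Bottom plate: 8.8 × 0.9, A = 7.92 in², y = 0.45 in, Ī = 0.5346 in⁴.
Web plate: 0.3 × 10.4, A = 3.12 in², y = 6.1 in, Ī = 28.1216 in⁴.
Top plate: 2.8 × 0.65, A = 1.82 in², y = 11.625 in, Ī = 0.06407917 in⁴.
Centroid: ȳ = ΣA·y / ΣA = 3.402294 in.
Transfer each piece to the horizontal axis through the centroid using Ī + A·d² with d = y − 3.402294:
  bottom plate: d = -2.952294 in → contributes +69.56563 in⁴
  web plate: d = 2.697706 in → contributes +50.82777 in⁴
  top plate: d = 8.222706 in → contributes +123.1195 in⁴
Total I = 243.5129 in⁴.

I_xx ≈ 243.51 in⁴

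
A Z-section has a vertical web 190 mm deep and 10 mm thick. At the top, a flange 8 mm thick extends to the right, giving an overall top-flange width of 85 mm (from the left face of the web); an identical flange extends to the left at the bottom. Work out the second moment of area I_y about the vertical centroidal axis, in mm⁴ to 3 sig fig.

I_y ≈ 2.75 × 10⁶ mm⁴

Break the section into simple shapes (no overlaps), measuring from the bottom-left corner of the bounding box.
Web: 10 × 190, A = 1 900 mm², x = 80 mm, Ī = 15 833 mm⁴.
Top flange (beyond web): 75 × 8, A = 600 mm², x = 122.5 mm, Ī = 281 250 mm⁴.
Bottom flange (beyond web): 75 × 8, A = 600 mm², x = 37.5 mm, Ī = 281 250 mm⁴.
Centroid: x̄ = ΣA·x / ΣA = 80 mm.
Transfer each piece to the vertical centroidal axis using Ī + A·d² with d = x − 80:
  web: d = 0 mm → contributes +15 833 mm⁴
  top flange (beyond web): d = 42.5 mm → contributes +1 365 000 mm⁴
  bottom flange (beyond web): d = -42.5 mm → contributes +1 365 000 mm⁴
Total I = 2 745 833 mm⁴.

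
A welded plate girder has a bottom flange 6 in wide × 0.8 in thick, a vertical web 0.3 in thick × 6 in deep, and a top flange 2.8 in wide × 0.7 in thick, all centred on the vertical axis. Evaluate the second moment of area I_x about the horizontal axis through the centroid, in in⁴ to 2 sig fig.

I_x ≈ 72 in⁴

Treat the section as a set of non-overlapping primitives; coordinates are from the bounding-box lower-left.
Bottom plate: 6 × 0.8, A = 4.8 in², y = 0.4 in, Ī = 0.256 in⁴.
Web plate: 0.3 × 6, A = 1.8 in², y = 3.8 in, Ī = 5.4 in⁴.
Top plate: 2.8 × 0.7, A = 1.96 in², y = 7.15 in, Ī = 0.08003 in⁴.
Centroid: ȳ = ΣA·y / ΣA = 2.661 in.
Transfer each piece to the horizontal axis through the centroid using Ī + A·d² with d = y − 2.661:
  bottom plate: d = -2.261 in → contributes +24.78 in⁴
  web plate: d = 1.139 in → contributes +7.737 in⁴
  top plate: d = 4.489 in → contributes +39.58 in⁴
Total I = 72.11 in⁴.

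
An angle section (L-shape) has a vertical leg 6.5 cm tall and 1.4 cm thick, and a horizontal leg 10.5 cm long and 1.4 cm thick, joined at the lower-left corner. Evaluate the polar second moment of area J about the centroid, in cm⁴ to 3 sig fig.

Break the section into simple shapes (no overlaps), measuring from the bottom-left corner of the bounding box.
Vertical leg: 1.4 × 6.5, A = 9.1 cm², y = 3.25 cm, Ī = 32.04 cm⁴.
Horizontal leg (remainder): 9.1 × 1.4, A = 12.74 cm², y = 0.7 cm, Ī = 2.0809 cm⁴.
Centroid: ȳ = ΣA·y / ΣA = 1.7625 cm.
Transfer each piece to the centroidal x-axis using Ī + A·d² with d = y − 1.7625:
  vertical leg: d = 1.4875 cm → contributes +52.175 cm⁴
  horizontal leg (remainder): d = -1.0625 cm → contributes +16.463 cm⁴
Total I = 68.638 cm⁴.
For the y-axis: x̄ = 3.7625 cm.
Repeating about the centroidal y-axis gives I_y = 235.71 cm⁴.
Polar second moment: J = I_x + I_y = 304.35 cm⁴.

J ≈ 304 cm⁴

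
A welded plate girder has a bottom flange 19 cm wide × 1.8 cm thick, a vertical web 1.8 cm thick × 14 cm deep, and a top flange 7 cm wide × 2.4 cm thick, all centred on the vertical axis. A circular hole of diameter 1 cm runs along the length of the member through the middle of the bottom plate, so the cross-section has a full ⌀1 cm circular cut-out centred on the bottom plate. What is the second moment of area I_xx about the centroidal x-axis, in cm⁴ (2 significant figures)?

Treat the section as a set of non-overlapping primitives; coordinates are from the bounding-box lower-left.
Bottom plate: 19 × 1.8, A = 34.2 cm², y = 0.9 cm, Ī = 9.234 cm⁴.
Web plate: 1.8 × 14, A = 25.2 cm², y = 8.8 cm, Ī = 411.6 cm⁴.
Top plate: 7 × 2.4, A = 16.8 cm², y = 17 cm, Ī = 8.064 cm⁴.
Hole (subtracted): ⌀1, A = 0.7854 cm², y = 0.9 cm, Ī = 0.04909 cm⁴.
Centroid: ȳ = ΣA·y / ΣA = 7.126 cm.
Transfer each piece to the centroidal x-axis using Ī + A·d² with d = y − 7.126:
  bottom plate: d = -6.226 cm → contributes +1 335 cm⁴
  web plate: d = 1.674 cm → contributes +482.2 cm⁴
  top plate: d = 9.874 cm → contributes +1 646 cm⁴
  hole: d = -6.226 cm → contributes −30.5 cm⁴
Total I = 3 433 cm⁴.

I_xx ≈ 3400 cm⁴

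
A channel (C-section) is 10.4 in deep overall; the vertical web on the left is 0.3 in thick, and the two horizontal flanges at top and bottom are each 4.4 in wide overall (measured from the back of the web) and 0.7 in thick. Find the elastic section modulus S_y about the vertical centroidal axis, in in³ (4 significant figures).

S_y ≈ 6.318 in³

Treat the section as a set of non-overlapping primitives; coordinates are from the bounding-box lower-left.
Web: 0.3 × 10.4, A = 3.12 in², x = 0.15 in, Ī = 0.0234 in⁴.
Top flange (beyond web): 4.1 × 0.7, A = 2.87 in², x = 2.35 in, Ī = 4.02039 in⁴.
Bottom flange (beyond web): 4.1 × 0.7, A = 2.87 in², x = 2.35 in, Ī = 4.02039 in⁴.
Centroid: x̄ = ΣA·x / ΣA = 1.57528 in.
Transfer each piece to the vertical centroidal axis using Ī + A·d² with d = x − 1.57528:
  web: d = -1.42528 in → contributes +6.36146 in⁴
  top flange (beyond web): d = 0.774718 in → contributes +5.74293 in⁴
  bottom flange (beyond web): d = 0.774718 in → contributes +5.74293 in⁴
Total I = 17.8473 in⁴.
Extreme fibre distance c = 2.82472 in; S = I/c = 6.31827 in³.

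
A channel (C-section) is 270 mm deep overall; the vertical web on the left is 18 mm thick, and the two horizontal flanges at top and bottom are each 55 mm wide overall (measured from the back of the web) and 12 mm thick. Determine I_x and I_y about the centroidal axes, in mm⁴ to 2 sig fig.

I_x ≈ 4.4 × 10⁷ mm⁴, I_y ≈ 8.0 × 10⁵ mm⁴

Split into non-overlapping primitives; take the origin at the lower-left of the bounding box.
Web: 18 × 270, A = 4 860 mm², y = 135 mm, Ī = 29 524 500 mm⁴.
Top flange (beyond web): 37 × 12, A = 444 mm², y = 264 mm, Ī = 5 328 mm⁴.
Bottom flange (beyond web): 37 × 12, A = 444 mm², y = 6 mm, Ī = 5 328 mm⁴.
By symmetry the centroid is at mid-height, ȳ = 135 mm.
Transfer each piece to the centroidal x-axis using Ī + A·d² with d = y − 135:
  web: d = 0 mm → contributes +29 524 500 mm⁴
  top flange (beyond web): d = 129 mm → contributes +7 393 932 mm⁴
  bottom flange (beyond web): d = -129 mm → contributes +7 393 932 mm⁴
Total I = 44 312 364 mm⁴.
For the y-axis: x̄ = 13.25 mm.
Repeating about the centroidal y-axis gives I_y = 800 329 mm⁴.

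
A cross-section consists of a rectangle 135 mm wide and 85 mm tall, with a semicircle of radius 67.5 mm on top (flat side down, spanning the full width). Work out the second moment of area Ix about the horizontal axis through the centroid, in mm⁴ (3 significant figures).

Ix ≈ 3.15 × 10⁷ mm⁴

Treat the section as a set of non-overlapping primitives; coordinates are from the bounding-box lower-left.
Rectangular body: 135 × 85, A = 11 475 mm², y = 42.5 mm, Ī = 6 908 906 mm⁴.
Semicircular cap: semicircle r = 67.5, A = 7156.9 mm², y = 113.65 mm, Ī = 2 278 490 mm⁴.
Centroid: ȳ = ΣA·y / ΣA = 69.829 mm.
Transfer each piece to the horizontal axis through the centroid using Ī + A·d² with d = y − 69.829:
  rectangular body: d = -27.329 mm → contributes +15 479 589 mm⁴
  semicircular cap: d = 43.818 mm → contributes +16 020 197 mm⁴
Total I = 31 499 785 mm⁴.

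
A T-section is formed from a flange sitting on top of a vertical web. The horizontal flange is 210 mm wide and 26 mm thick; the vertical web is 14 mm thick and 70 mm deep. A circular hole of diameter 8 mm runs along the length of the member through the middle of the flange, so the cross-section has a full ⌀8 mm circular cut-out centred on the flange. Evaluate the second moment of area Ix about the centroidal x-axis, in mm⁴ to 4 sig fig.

Decompose the section into non-overlapping parts with the origin at the bottom-left of its bounding rectangle.
Flange: 210 × 26, A = 5 460 mm², y = 83 mm, Ī = 307 580 mm⁴.
Web: 14 × 70, A = 980 mm², y = 35 mm, Ī = 400 167 mm⁴.
Hole (subtracted): ⌀8, A = 50.2655 mm², y = 83 mm, Ī = 201.062 mm⁴.
Centroid: ȳ = ΣA·y / ΣA = 75.6382 mm.
Transfer each piece to the centroidal x-axis using Ī + A·d² with d = y − 75.6382:
  flange: d = 7.36181 mm → contributes +603 491 mm⁴
  web: d = -40.6382 mm → contributes +2 018 600 mm⁴
  hole: d = 7.36181 mm → contributes −2925.26 mm⁴
Total I = 2 619 166 mm⁴.

Ix ≈ 2.619 × 10⁶ mm⁴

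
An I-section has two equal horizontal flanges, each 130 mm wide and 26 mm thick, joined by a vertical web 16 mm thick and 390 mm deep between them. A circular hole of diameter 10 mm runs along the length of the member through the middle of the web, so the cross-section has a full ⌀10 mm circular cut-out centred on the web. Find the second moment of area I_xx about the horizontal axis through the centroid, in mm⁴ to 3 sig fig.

I_xx ≈ 3.72 × 10⁸ mm⁴

Split into non-overlapping primitives; take the origin at the lower-left of the bounding box.
Bottom flange: 130 × 26, A = 3 380 mm², y = 13 mm, Ī = 190 407 mm⁴.
Web: 16 × 390, A = 6 240 mm², y = 221 mm, Ī = 79 092 000 mm⁴.
Top flange: 130 × 26, A = 3 380 mm², y = 429 mm, Ī = 190 407 mm⁴.
Hole (subtracted): ⌀10, A = 78.54 mm², y = 221 mm, Ī = 490.87 mm⁴.
By symmetry the centroid is at mid-height, ȳ = 221 mm.
Transfer each piece to the horizontal axis through the centroid using Ī + A·d² with d = y − 221:
  bottom flange: d = -208 mm → contributes +146 422 727 mm⁴
  web: d = 0 mm → contributes +79 092 000 mm⁴
  top flange: d = 208 mm → contributes +146 422 727 mm⁴
  hole: d = 0 mm → contributes −490.87 mm⁴
Total I = 371 936 962 mm⁴.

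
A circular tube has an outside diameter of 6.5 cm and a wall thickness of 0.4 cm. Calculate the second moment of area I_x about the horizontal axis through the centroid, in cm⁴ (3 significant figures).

I_x ≈ 35.8 cm⁴

Decompose the section into non-overlapping parts with the origin at the bottom-left of its bounding rectangle.
Outer circle: ⌀6.5, A = 33.183 cm², y = 3.25 cm, Ī = 87.624 cm⁴.
Bore (subtracted): ⌀5.7, A = 25.518 cm², y = 3.25 cm, Ī = 51.817 cm⁴.
By symmetry the centroid is at mid-height, ȳ = 3.25 cm.
All pieces are centred on the horizontal axis through the centroid, so I = ΣĪ (holes subtracted) = 35.807 cm⁴.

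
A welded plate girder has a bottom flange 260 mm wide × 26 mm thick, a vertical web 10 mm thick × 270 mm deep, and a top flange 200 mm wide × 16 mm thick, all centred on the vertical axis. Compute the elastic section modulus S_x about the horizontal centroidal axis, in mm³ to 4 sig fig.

S_x ≈ 1.068 × 10⁶ mm³

Decompose the section into non-overlapping parts with the origin at the bottom-left of its bounding rectangle.
Bottom plate: 260 × 26, A = 6 760 mm², y = 13 mm, Ī = 380 813 mm⁴.
Web plate: 10 × 270, A = 2 700 mm², y = 161 mm, Ī = 16 402 500 mm⁴.
Top plate: 200 × 16, A = 3 200 mm², y = 304 mm, Ī = 68266.7 mm⁴.
Centroid: ȳ = ΣA·y / ΣA = 118.118 mm.
Transfer each piece to the horizontal centroidal axis using Ī + A·d² with d = y − 118.118:
  bottom plate: d = -105.118 mm → contributes +75 078 107 mm⁴
  web plate: d = 42.8815 mm → contributes +21 367 326 mm⁴
  top plate: d = 185.882 mm → contributes +110 634 469 mm⁴
Total I = 207 079 902 mm⁴.
Extreme fibre distance c = 193.882 mm; S = I/c = 1 068 074 mm³.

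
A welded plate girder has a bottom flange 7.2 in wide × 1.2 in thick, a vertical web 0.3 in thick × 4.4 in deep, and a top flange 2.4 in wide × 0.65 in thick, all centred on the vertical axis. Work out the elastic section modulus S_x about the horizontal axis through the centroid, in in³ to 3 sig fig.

S_x ≈ 9.83 in³

Split into non-overlapping primitives; take the origin at the lower-left of the bounding box.
Bottom plate: 7.2 × 1.2, A = 8.64 in², y = 0.6 in, Ī = 1.0368 in⁴.
Web plate: 0.3 × 4.4, A = 1.32 in², y = 3.4 in, Ī = 2.1296 in⁴.
Top plate: 2.4 × 0.65, A = 1.56 in², y = 5.925 in, Ī = 0.054925 in⁴.
Centroid: ȳ = ΣA·y / ΣA = 1.6419 in.
Transfer each piece to the horizontal axis through the centroid using Ī + A·d² with d = y − 1.6419:
  bottom plate: d = -1.0419 in → contributes +10.416 in⁴
  web plate: d = 1.7581 in → contributes +6.2095 in⁴
  top plate: d = 4.2831 in → contributes +28.673 in⁴
Total I = 45.299 in⁴.
Extreme fibre distance c = 4.6081 in; S = I/c = 9.8303 in³.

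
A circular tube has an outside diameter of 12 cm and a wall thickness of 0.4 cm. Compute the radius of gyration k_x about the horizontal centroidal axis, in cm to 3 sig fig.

k_x ≈ 4.10 cm

Break the section into simple shapes (no overlaps), measuring from the bottom-left corner of the bounding box.
Outer circle: ⌀12, A = 113.1 cm², y = 6 cm, Ī = 1017.9 cm⁴.
Bore (subtracted): ⌀11.2, A = 98.52 cm², y = 6 cm, Ī = 772.4 cm⁴.
By symmetry the centroid is at mid-height, ȳ = 6 cm.
All pieces are centred on the horizontal centroidal axis, so I = ΣĪ (holes subtracted) = 245.48 cm⁴.
Radius of gyration: k = √(I/A) = √(245.48 / 14.577) = 4.1037 cm.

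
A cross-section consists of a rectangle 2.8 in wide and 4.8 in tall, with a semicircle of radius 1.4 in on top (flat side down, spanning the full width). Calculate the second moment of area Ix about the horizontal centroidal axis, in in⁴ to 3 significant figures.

Decompose the section into non-overlapping parts with the origin at the bottom-left of its bounding rectangle.
Rectangular body: 2.8 × 4.8, A = 13.44 in², y = 2.4 in, Ī = 25.805 in⁴.
Semicircular cap: semicircle r = 1.4, A = 3.0788 in², y = 5.3942 in, Ī = 0.42164 in⁴.
Centroid: ȳ = ΣA·y / ΣA = 2.9581 in.
Transfer each piece to the horizontal centroidal axis using Ī + A·d² with d = y − 2.9581:
  rectangular body: d = -0.55805 in → contributes +29.99 in⁴
  semicircular cap: d = 2.4361 in → contributes +18.693 in⁴
Total I = 48.684 in⁴.

Ix ≈ 48.7 in⁴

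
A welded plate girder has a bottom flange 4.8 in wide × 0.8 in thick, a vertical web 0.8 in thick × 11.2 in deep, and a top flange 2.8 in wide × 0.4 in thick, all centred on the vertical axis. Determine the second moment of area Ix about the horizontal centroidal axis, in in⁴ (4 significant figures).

Split into non-overlapping primitives; take the origin at the lower-left of the bounding box.
Bottom plate: 4.8 × 0.8, A = 3.84 in², y = 0.4 in, Ī = 0.2048 in⁴.
Web plate: 0.8 × 11.2, A = 8.96 in², y = 6.4 in, Ī = 93.6619 in⁴.
Top plate: 2.8 × 0.4, A = 1.12 in², y = 12.2 in, Ī = 0.0149333 in⁴.
Centroid: ȳ = ΣA·y / ΣA = 5.21149 in.
Transfer each piece to the horizontal centroidal axis using Ī + A·d² with d = y − 5.21149:
  bottom plate: d = -4.81149 in → contributes +89.1026 in⁴
  web plate: d = 1.18851 in → contributes +106.318 in⁴
  top plate: d = 6.98851 in → contributes +54.7149 in⁴
Total I = 250.136 in⁴.

Ix ≈ 250.1 in⁴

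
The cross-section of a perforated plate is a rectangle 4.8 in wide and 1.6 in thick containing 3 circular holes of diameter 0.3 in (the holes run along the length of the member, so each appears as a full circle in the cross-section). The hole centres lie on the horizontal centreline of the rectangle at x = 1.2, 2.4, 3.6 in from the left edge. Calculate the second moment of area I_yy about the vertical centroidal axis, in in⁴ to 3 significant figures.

Decompose the section into non-overlapping parts with the origin at the bottom-left of its bounding rectangle.
Plate: 4.8 × 1.6, A = 7.68 in², x = 2.4 in, Ī = 14.746 in⁴.
Hole 1 (subtracted): ⌀0.3, A = 0.070686 in², x = 1.2 in, Ī = 0.00039761 in⁴.
Hole 2 (subtracted): ⌀0.3, A = 0.070686 in², x = 2.4 in, Ī = 0.00039761 in⁴.
Hole 3 (subtracted): ⌀0.3, A = 0.070686 in², x = 3.6 in, Ī = 0.00039761 in⁴.
By symmetry the centroid is at mid-width, x̄ = 2.4 in.
Transfer each piece to the vertical centroidal axis using Ī + A·d² with d = x − 2.4:
  plate: d = 0 in → contributes +14.746 in⁴
  hole 1: d = -1.2 in → contributes −0.10219 in⁴
  hole 2: d = 0 in → contributes −0.00039761 in⁴
  hole 3: d = 1.2 in → contributes −0.10219 in⁴
Total I = 14.541 in⁴.

I_yy ≈ 14.5 in⁴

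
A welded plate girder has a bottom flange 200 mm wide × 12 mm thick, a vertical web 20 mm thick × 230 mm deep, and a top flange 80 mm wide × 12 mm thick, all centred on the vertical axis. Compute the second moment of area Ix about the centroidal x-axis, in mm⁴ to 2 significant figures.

Treat the section as a set of non-overlapping primitives; coordinates are from the bounding-box lower-left.
Bottom plate: 200 × 12, A = 2 400 mm², y = 6 mm, Ī = 28 800 mm⁴.
Web plate: 20 × 230, A = 4 600 mm², y = 127 mm, Ī = 20 278 333 mm⁴.
Top plate: 80 × 12, A = 960 mm², y = 248 mm, Ī = 11 520 mm⁴.
Centroid: ȳ = ΣA·y / ΣA = 105.1 mm.
Transfer each piece to the centroidal x-axis using Ī + A·d² with d = y − 105.1:
  bottom plate: d = -99.11 mm → contributes +23 603 764 mm⁴
  web plate: d = 21.89 mm → contributes +22 482 414 mm⁴
  top plate: d = 142.9 mm → contributes +19 612 218 mm⁴
Total I = 65 698 396 mm⁴.

Ix ≈ 6.6 × 10⁷ mm⁴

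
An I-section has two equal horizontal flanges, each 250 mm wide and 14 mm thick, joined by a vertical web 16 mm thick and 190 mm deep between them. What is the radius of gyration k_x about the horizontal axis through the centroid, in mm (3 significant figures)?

Decompose the section into non-overlapping parts with the origin at the bottom-left of its bounding rectangle.
Bottom flange: 250 × 14, A = 3 500 mm², y = 7 mm, Ī = 57 167 mm⁴.
Web: 16 × 190, A = 3 040 mm², y = 109 mm, Ī = 9 145 333 mm⁴.
Top flange: 250 × 14, A = 3 500 mm², y = 211 mm, Ī = 57 167 mm⁴.
By symmetry the centroid is at mid-height, ȳ = 109 mm.
Transfer each piece to the horizontal axis through the centroid using Ī + A·d² with d = y − 109:
  bottom flange: d = -102 mm → contributes +36 471 167 mm⁴
  web: d = 0 mm → contributes +9 145 333 mm⁴
  top flange: d = 102 mm → contributes +36 471 167 mm⁴
Total I = 82 087 667 mm⁴.
Radius of gyration: k = √(I/A) = √(82 087 667 / 10 040) = 90.422 mm.

k_x ≈ 90.4 mm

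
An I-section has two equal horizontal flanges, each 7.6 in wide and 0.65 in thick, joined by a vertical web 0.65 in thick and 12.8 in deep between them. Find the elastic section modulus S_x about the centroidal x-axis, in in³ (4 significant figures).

S_x ≈ 79.54 in³

Treat the section as a set of non-overlapping primitives; coordinates are from the bounding-box lower-left.
Bottom flange: 7.6 × 0.65, A = 4.94 in², y = 0.325 in, Ī = 0.173929 in⁴.
Web: 0.65 × 12.8, A = 8.32 in², y = 7.05 in, Ī = 113.596 in⁴.
Top flange: 7.6 × 0.65, A = 4.94 in², y = 13.775 in, Ī = 0.173929 in⁴.
By symmetry the centroid is at mid-height, ȳ = 7.05 in.
Transfer each piece to the centroidal x-axis using Ī + A·d² with d = y − 7.05:
  bottom flange: d = -6.725 in → contributes +223.589 in⁴
  web: d = 0 in → contributes +113.596 in⁴
  top flange: d = 6.725 in → contributes +223.589 in⁴
Total I = 560.773 in⁴.
Extreme fibre distance c = 7.05 in; S = I/c = 79.5422 in³.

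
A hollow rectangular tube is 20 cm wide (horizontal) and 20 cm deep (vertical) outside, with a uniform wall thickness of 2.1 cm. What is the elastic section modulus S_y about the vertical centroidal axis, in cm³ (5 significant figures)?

Decompose the section into non-overlapping parts with the origin at the bottom-left of its bounding rectangle.
Outer rectangle: 20 × 20, A = 400 cm², x = 10 cm, Ī = 13333.33 cm⁴.
Inner void (subtracted): 15.8 × 15.8, A = 249.64 cm², x = 10 cm, Ī = 5193.344 cm⁴.
By symmetry the centroid is at mid-width, x̄ = 10 cm.
All pieces are centred on the vertical centroidal axis, so I = ΣĪ (holes subtracted) = 8139.989 cm⁴.
Extreme fibre distance c = 10 cm; S = I/c = 813.9989 cm³.

S_y ≈ 814.00 cm³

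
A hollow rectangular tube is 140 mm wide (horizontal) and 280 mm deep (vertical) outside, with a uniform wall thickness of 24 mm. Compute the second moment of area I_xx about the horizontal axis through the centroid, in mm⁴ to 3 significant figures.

I_xx ≈ 1.60 × 10⁸ mm⁴

Treat the section as a set of non-overlapping primitives; coordinates are from the bounding-box lower-left.
Outer rectangle: 140 × 280, A = 39 200 mm², y = 140 mm, Ī = 256 106 667 mm⁴.
Inner void (subtracted): 92 × 232, A = 21 344 mm², y = 140 mm, Ī = 95 734 955 mm⁴.
By symmetry the centroid is at mid-height, ȳ = 140 mm.
All pieces are centred on the horizontal axis through the centroid, so I = ΣĪ (holes subtracted) = 160 371 712 mm⁴.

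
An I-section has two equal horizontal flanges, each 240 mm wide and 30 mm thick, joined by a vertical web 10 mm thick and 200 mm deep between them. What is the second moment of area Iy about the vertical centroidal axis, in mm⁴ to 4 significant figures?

Iy ≈ 6.914 × 10⁷ mm⁴

Split into non-overlapping primitives; take the origin at the lower-left of the bounding box.
Bottom flange: 240 × 30, A = 7 200 mm², x = 120 mm, Ī = 34 560 000 mm⁴.
Web: 10 × 200, A = 2 000 mm², x = 120 mm, Ī = 16666.7 mm⁴.
Top flange: 240 × 30, A = 7 200 mm², x = 120 mm, Ī = 34 560 000 mm⁴.
By symmetry the centroid is at mid-width, x̄ = 120 mm.
All pieces are centred on the vertical centroidal axis, so I = ΣĪ = 69 136 667 mm⁴.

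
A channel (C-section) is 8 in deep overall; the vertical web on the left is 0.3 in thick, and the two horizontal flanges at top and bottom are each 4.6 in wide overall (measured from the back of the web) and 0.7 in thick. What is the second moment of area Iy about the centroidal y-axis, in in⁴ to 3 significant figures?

Split into non-overlapping primitives; take the origin at the lower-left of the bounding box.
Web: 0.3 × 8, A = 2.4 in², x = 0.15 in, Ī = 0.018 in⁴.
Top flange (beyond web): 4.3 × 0.7, A = 3.01 in², x = 2.45 in, Ī = 4.6379 in⁴.
Bottom flange (beyond web): 4.3 × 0.7, A = 3.01 in², x = 2.45 in, Ī = 4.6379 in⁴.
Centroid: x̄ = ΣA·x / ΣA = 1.7944 in.
Transfer each piece to the centroidal y-axis using Ī + A·d² with d = x − 1.7944:
  web: d = -1.6444 in → contributes +6.5079 in⁴
  top flange (beyond web): d = 0.65558 in → contributes +5.9316 in⁴
  bottom flange (beyond web): d = 0.65558 in → contributes +5.9316 in⁴
Total I = 18.371 in⁴.

Iy ≈ 18.4 in⁴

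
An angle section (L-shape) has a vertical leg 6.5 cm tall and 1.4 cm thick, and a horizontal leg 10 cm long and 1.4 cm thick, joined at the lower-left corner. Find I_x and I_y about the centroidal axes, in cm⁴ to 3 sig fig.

Decompose the section into non-overlapping parts with the origin at the bottom-left of its bounding rectangle.
Vertical leg: 1.4 × 6.5, A = 9.1 cm², y = 3.25 cm, Ī = 32.04 cm⁴.
Horizontal leg (remainder): 8.6 × 1.4, A = 12.04 cm², y = 0.7 cm, Ī = 1.9665 cm⁴.
Centroid: ȳ = ΣA·y / ΣA = 1.7977 cm.
Transfer each piece to the centroidal x-axis using Ī + A·d² with d = y − 1.7977:
  vertical leg: d = 1.4523 cm → contributes +51.234 cm⁴
  horizontal leg (remainder): d = -1.0977 cm → contributes +16.474 cm⁴
Total I = 67.707 cm⁴.
For the y-axis: x̄ = 3.5477 cm.
Repeating about the centroidal y-axis gives I_y = 205.26 cm⁴.

I_x ≈ 67.7 cm⁴, I_y ≈ 205 cm⁴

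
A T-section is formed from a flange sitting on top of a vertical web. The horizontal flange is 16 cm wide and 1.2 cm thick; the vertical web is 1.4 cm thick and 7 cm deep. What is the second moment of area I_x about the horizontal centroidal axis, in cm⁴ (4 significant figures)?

I_x ≈ 151.4 cm⁴

Decompose the section into non-overlapping parts with the origin at the bottom-left of its bounding rectangle.
Flange: 16 × 1.2, A = 19.2 cm², y = 7.6 cm, Ī = 2.304 cm⁴.
Web: 1.4 × 7, A = 9.8 cm², y = 3.5 cm, Ī = 40.0167 cm⁴.
Centroid: ȳ = ΣA·y / ΣA = 6.21448 cm.
Transfer each piece to the horizontal centroidal axis using Ī + A·d² with d = y − 6.21448:
  flange: d = 1.38552 cm → contributes +39.1614 cm⁴
  web: d = -2.71448 cm → contributes +112.227 cm⁴
Total I = 151.389 cm⁴.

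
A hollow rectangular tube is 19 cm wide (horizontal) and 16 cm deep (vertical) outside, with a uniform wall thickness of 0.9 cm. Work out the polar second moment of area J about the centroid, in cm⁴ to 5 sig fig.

J ≈ 5505.3 cm⁴

Break the section into simple shapes (no overlaps), measuring from the bottom-left corner of the bounding box.
Outer rectangle: 19 × 16, A = 304 cm², y = 8 cm, Ī = 6485.333 cm⁴.
Inner void (subtracted): 17.2 × 14.2, A = 244.24 cm², y = 8 cm, Ī = 4104.046 cm⁴.
By symmetry the centroid is at mid-height, ȳ = 8 cm.
All pieces are centred on the centroidal x-axis, so I = ΣĪ (holes subtracted) = 2381.287 cm⁴.
Repeating about the centroidal y-axis gives I_y = 3124.003 cm⁴.
Polar second moment: J = I_x + I_y = 5505.29 cm⁴.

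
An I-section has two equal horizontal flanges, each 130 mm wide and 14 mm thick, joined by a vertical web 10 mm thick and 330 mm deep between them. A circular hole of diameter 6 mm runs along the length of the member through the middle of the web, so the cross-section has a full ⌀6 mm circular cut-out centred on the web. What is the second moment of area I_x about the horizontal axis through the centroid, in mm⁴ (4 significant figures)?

Treat the section as a set of non-overlapping primitives; coordinates are from the bounding-box lower-left.
Bottom flange: 130 × 14, A = 1 820 mm², y = 7 mm, Ī = 29726.7 mm⁴.
Web: 10 × 330, A = 3 300 mm², y = 179 mm, Ī = 29 947 500 mm⁴.
Top flange: 130 × 14, A = 1 820 mm², y = 351 mm, Ī = 29726.7 mm⁴.
Hole (subtracted): ⌀6, A = 28.2743 mm², y = 179 mm, Ī = 63.6173 mm⁴.
By symmetry the centroid is at mid-height, ȳ = 179 mm.
Transfer each piece to the horizontal axis through the centroid using Ī + A·d² with d = y − 179:
  bottom flange: d = -172 mm → contributes +53 872 607 mm⁴
  web: d = 0 mm → contributes +29 947 500 mm⁴
  top flange: d = 172 mm → contributes +53 872 607 mm⁴
  hole: d = 0 mm → contributes −63.6173 mm⁴
Total I = 137 692 650 mm⁴.

I_x ≈ 1.377 × 10⁸ mm⁴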